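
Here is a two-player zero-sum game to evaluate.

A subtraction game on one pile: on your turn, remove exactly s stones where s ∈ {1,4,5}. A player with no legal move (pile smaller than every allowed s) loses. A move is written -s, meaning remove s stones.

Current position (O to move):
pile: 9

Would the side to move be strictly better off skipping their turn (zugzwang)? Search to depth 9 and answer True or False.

p1 O@[9]: -1[8]+1* -4[5]-1 -5[4]-1
p2 X@[8]: -1[7]-1* -4[4]-1 -5[3]-1
p3 O@[7]: -1[6]-1 -4[3]-1 -5[2]+1*
p4 X@[2]: -1[1]-1*
p5 O@[1]: -1[0]+1*
p6 X@[0] terminal -1; root [9] d9
if O skipped the turn, X would face:
~ p1 X@[9]: -1[8]+1* -4[5]-1 -5[4]-1
~ p2 O@[8]: -1[7]-1* -4[4]-1 -5[3]-1
~ p3 X@[7]: -1[6]-1 -4[3]-1 -5[2]+1*
~ p4 O@[2]: -1[1]-1*
~ p5 X@[1]: -1[0]+1*
~ p6 O@[0] terminal -1; root [9] d9
compare (O): move=+1 vs pass=-1

zugzwang(9, O) = False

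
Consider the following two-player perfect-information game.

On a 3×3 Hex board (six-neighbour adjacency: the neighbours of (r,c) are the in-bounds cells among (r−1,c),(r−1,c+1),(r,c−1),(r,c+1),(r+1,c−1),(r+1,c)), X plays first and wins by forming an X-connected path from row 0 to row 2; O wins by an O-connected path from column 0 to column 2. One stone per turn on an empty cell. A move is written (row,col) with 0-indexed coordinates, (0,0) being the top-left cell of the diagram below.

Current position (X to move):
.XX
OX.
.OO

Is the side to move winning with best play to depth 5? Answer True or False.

p1 X@[.XX/OX./.OO]: (0,0)[XXX/OX./.OO]-1 (1,2)[.XX/OXX/.OO]-1 (2,0)[.XX/OX./XOO]+1*
p2 O@[.XX/OX./XOO] terminal -1; root [.XX/OX./.OO] d5

X winning at [.XX/OX./.OO]: True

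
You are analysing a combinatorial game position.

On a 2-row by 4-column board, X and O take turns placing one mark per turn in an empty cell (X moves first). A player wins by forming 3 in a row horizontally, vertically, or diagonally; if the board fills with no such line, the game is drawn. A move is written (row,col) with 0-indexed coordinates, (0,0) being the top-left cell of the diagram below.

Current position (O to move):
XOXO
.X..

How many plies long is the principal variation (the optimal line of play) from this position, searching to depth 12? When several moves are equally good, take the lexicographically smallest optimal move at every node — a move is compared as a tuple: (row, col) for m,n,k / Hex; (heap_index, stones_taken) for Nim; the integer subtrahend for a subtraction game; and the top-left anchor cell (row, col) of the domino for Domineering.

PV length from [XOXO/.X..]: 3 plies

[XOXO/.X..] O move#1: (1,0):+0/XOXO/OX..*, (1,2):+0/XOXO/.XO., (1,3):+0/XOXO/.X.O
[XOXO/OX..] X move#2: (1,2):+0/XOXO/OXX.*, (1,3):+0/XOXO/OX.X
[XOXO/OXX.] O move#3: (1,3):+0/XOXO/OXXO*
[XOXO/OXXO] end (terminal +0, X#4); searched XOXO/.X.. to 12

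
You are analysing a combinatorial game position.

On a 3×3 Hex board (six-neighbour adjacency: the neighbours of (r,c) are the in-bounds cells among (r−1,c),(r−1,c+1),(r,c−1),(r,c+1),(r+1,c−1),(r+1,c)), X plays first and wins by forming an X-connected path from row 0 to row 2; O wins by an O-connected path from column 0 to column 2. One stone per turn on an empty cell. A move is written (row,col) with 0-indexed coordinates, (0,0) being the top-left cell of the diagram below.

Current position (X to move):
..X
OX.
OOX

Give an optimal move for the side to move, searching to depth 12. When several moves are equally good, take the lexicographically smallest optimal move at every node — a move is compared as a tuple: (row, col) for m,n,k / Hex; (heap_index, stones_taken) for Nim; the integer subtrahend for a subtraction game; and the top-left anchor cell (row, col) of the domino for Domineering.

X's best at [..X/OX./OOX]: (1,2)

ply 1, X at ..X/OX./OOX | (0,0)=-1→X.X/OX./OOX; (0,1)=-1→.XX/OX./OOX; (1,2)=+1→..X/OXX/OOX*
ply 2: ..X/OXX/OOX is terminal -1 (O); from ..X/OX./OOX depth 12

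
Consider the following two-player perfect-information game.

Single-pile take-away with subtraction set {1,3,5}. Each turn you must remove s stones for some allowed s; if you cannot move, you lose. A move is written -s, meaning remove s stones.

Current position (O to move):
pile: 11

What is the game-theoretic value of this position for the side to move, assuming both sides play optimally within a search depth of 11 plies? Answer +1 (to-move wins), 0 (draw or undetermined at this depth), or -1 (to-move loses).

[11] O move#1: -1:+1/10*, -3:+1/8, -5:+1/6
[10] X move#2: -1:-1/9*, -3:-1/7, -5:-1/5
[9] O move#3: -1:+1/8*, -3:+1/6, -5:+1/4
[8] X move#4: -1:-1/7*, -3:-1/5, -5:-1/3
[7] O move#5: -1:+1/6*, -3:+1/4, -5:+1/2
[6] X move#6: -1:-1/5*, -3:-1/3, -5:-1/1
[5] O move#7: -1:+1/4*, -3:+1/2, -5:+1/0
[4] X move#8: -1:-1/3*, -3:-1/1
[3] O move#9: -1:+1/2*, -3:+1/0
[2] X move#10: -1:-1/1*
[1] O move#11: -1:+1/0*
[0] end (terminal -1, X#12); searched 11 to 11

value(11, O) = +1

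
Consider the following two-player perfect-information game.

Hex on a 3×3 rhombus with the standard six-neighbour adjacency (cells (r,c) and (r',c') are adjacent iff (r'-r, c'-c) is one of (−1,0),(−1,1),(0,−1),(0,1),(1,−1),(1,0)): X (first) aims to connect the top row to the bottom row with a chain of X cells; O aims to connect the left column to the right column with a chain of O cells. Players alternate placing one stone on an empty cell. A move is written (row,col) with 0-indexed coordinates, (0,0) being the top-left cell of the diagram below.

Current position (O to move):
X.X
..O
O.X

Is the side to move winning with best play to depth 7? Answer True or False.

[X.X/..O/O.X] O move#1: (0,1):+1/XOX/..O/O.X*, (1,0):+1/X.X/O.O/O.X, (1,1):+1/X.X/.OO/O.X, (2,1):+1/X.X/..O/OOX
[XOX/..O/O.X] X move#2: (1,0):-1/XOX/X.O/O.X*, (1,1):-1/XOX/.XO/O.X, (2,1):-1/XOX/..O/OXX
[XOX/X.O/O.X] O move#3: (1,1):+1/XOX/XOO/O.X*, (2,1):+1/XOX/X.O/OOX
[XOX/XOO/O.X] end (terminal -1, X#4); searched X.X/..O/O.X to 7

O winning at [X.X/..O/O.X]: True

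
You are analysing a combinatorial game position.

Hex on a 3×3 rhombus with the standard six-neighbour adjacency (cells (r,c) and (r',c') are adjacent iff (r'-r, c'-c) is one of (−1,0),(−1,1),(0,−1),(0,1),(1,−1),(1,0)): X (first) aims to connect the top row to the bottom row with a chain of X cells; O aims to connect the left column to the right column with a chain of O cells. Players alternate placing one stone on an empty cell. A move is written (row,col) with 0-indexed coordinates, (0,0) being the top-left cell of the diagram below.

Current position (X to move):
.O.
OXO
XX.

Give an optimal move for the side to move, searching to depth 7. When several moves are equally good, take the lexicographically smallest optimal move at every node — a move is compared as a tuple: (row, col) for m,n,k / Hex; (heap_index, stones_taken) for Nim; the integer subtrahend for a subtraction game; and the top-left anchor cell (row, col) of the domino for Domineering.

ply 1, X at .O./OXO/XX. | (0,0)=-1→XO./OXO/XX.; (0,2)=+1→.OX/OXO/XX.*; (2,2)=-1→.O./OXO/XXX
ply 2: .OX/OXO/XX. is terminal -1 (O); from .O./OXO/XX. depth 7

X's best at [.O./OXO/XX.]: (0,2)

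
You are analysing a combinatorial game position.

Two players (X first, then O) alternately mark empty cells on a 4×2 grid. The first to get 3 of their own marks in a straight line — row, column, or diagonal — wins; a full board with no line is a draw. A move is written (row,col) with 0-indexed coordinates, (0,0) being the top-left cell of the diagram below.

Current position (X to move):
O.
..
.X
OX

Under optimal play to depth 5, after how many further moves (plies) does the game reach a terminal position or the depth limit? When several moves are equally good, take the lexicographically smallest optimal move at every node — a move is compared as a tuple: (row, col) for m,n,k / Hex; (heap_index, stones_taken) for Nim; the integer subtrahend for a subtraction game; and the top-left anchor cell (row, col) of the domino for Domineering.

p1 X@[O./../.X/OX]: (0,1)[OX/../.X/OX]+0 (1,0)[O./X./.X/OX]+0 (1,1)[O./.X/.X/OX]+1* (2,0)[O./../XX/OX]+0
p2 O@[O./.X/.X/OX] terminal -1; root [O./../.X/OX] d5

PV length from [O./../.X/OX]: 1 ply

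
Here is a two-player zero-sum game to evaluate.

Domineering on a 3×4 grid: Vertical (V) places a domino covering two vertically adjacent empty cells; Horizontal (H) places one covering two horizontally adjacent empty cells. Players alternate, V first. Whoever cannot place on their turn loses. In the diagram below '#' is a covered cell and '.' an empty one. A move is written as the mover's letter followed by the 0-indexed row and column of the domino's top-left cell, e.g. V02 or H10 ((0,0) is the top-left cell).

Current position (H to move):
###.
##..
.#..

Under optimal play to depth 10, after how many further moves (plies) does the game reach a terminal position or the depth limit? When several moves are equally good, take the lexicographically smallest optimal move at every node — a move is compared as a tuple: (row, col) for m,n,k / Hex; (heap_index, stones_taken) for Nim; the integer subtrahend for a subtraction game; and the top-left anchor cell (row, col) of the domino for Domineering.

[###./##../.#..] H move#1: H12:+1/###./####/.#..*, H22:-1/###./##../.###
[###./####/.#..] end (terminal -1, V#2); searched ###./##../.#.. to 10

PV length from [###./##../.#..]: 1 ply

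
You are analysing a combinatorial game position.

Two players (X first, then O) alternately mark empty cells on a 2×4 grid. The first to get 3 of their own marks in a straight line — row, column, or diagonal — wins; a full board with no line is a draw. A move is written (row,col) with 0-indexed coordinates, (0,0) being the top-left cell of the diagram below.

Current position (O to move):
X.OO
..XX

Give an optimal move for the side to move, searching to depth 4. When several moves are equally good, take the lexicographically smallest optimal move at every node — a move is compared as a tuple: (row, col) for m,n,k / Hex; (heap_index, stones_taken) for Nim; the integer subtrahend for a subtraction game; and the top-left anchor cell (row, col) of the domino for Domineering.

O's best at [X.OO/..XX]: (0,1)

ply 1, O at X.OO/..XX | (0,1)=+1→XOOO/..XX*; (1,0)=-1→X.OO/O.XX; (1,1)=+0→X.OO/.OXX
ply 2: XOOO/..XX is terminal -1 (X); from X.OO/..XX depth 4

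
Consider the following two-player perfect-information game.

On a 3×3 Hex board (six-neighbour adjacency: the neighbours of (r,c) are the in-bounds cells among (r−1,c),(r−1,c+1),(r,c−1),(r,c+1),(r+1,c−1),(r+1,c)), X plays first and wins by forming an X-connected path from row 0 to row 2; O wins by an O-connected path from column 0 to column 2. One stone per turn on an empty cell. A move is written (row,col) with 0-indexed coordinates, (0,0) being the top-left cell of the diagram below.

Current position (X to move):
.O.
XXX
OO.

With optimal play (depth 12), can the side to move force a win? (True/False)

X winning at [.O./XXX/OO.]: True

p1 X@[.O./XXX/OO.]: (0,0)[XO./XXX/OO.]-1 (0,2)[.OX/XXX/OO.]-1 (2,2)[.O./XXX/OOX]+1*
p2 O@[.O./XXX/OOX]: (0,0)[OO./XXX/OOX]-1* (0,2)[.OO/XXX/OOX]-1
p3 X@[OO./XXX/OOX]: (0,2)[OOX/XXX/OOX]+1*
p4 O@[OOX/XXX/OOX] terminal -1; root [.O./XXX/OO.] d12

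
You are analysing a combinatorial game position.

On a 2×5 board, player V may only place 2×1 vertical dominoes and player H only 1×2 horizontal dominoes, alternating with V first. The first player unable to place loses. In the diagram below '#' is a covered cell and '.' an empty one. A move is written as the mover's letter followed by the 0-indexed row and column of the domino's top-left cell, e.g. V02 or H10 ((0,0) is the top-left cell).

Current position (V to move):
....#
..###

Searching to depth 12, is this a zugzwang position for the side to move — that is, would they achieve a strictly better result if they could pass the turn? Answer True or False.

p1 V@[....#/..###]: V00[#...#/#.###]-1 V01[.#..#/.####]+1*
p2 H@[.#..#/.####]: H02[.####/.####]-1*
p3 V@[.####/.####]: V00[#####/#####]+1*
p4 H@[#####/#####] terminal -1; root [....#/..###] d12
pass branch (H moves first from the same position):
  | p1 H@[....#/..###]: H00[##..#/..###]+1* H01[.##.#/..###]-1 H02[..###/..###]-1 H10[....#/#####]+1
  | p2 V@[##..#/..###] terminal -1; root [....#/..###] d12
V moving scores +1; V passing scores -1

zugzwang(....#/..###, V) = False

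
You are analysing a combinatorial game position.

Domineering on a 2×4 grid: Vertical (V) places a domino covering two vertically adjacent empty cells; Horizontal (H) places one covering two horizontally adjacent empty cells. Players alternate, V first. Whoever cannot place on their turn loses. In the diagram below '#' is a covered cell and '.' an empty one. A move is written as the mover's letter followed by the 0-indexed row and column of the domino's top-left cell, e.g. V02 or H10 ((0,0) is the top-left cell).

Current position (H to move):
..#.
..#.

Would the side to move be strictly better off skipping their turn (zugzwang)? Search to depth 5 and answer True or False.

zugzwang(..#./..#., H) = False

p1 H@[..#./..#.]: H00[###./..#.]+1* H10[..#./###.]+1
p2 V@[###./..#.]: V03[####/..##]-1*
p3 H@[####/..##]: H10[####/####]+1*
p4 V@[####/####] terminal -1; root [..#./..#.] d5
suppose H passes — search the same position with V to move:
pass> p1 V@[..#./..#.]: V00[#.#./#.#.]+1* V01[.##./.##.]+1 V03[..##/..##]-1
pass> p2 H@[#.#./#.#.] terminal -1; root [..#./..#.] d5
for H: play +1, pass -1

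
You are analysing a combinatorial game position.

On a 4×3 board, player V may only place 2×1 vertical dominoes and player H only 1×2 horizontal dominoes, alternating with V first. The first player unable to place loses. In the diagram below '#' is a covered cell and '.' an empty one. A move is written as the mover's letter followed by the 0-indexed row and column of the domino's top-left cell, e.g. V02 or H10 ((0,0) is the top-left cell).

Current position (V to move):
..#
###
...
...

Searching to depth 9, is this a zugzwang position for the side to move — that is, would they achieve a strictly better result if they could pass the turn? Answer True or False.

zugzwang(..#/###/.../..., V) = False

ply 1, V at ..#/###/.../... | V20=-1→..#/###/#../#..; V21=+1→..#/###/.#./.#.*; V22=-1→..#/###/..#/..#
ply 2, H at ..#/###/.#./.#. | H00=-1→###/###/.#./.#.*
ply 3, V at ###/###/.#./.#. | V20=+1→###/###/##./##.*; V22=+1→###/###/.##/.##
ply 4: ###/###/##./##. is terminal -1 (H); from ..#/###/.../... depth 9
if V skipped the turn, H would face:
~ ply 1, H at ..#/###/.../... | H00=-1→###/###/.../...; H20=+1→..#/###/##./...*; H21=+1→..#/###/.##/...; H30=+1→..#/###/.../##.; H31=+1→..#/###/.../.##
~ ply 2, V at ..#/###/##./... | V22=-1→..#/###/###/..#*
~ ply 3, H at ..#/###/###/..# | H00=+1→###/###/###/..#*; H30=+1→..#/###/###/###
~ ply 4: ###/###/###/..# is terminal -1 (V); from ..#/###/.../... depth 9
compare (V): move=+1 vs pass=-1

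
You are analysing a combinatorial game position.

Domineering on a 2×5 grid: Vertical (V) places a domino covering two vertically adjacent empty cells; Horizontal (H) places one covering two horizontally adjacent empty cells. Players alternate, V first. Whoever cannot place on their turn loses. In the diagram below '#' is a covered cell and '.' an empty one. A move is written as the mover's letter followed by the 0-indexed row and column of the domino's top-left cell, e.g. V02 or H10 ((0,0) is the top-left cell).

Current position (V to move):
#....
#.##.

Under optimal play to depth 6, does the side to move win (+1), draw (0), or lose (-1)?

ply 1, V at #..../#.##. | V01=-1→##.../####.*; V04=-1→#...#/#.###
ply 2, H at ##.../####. | H02=-1→####./####.; H03=+1→##.##/####.*
ply 3: ##.##/####. is terminal -1 (V); from #..../#.##. depth 6

value(#..../#.##., V) = -1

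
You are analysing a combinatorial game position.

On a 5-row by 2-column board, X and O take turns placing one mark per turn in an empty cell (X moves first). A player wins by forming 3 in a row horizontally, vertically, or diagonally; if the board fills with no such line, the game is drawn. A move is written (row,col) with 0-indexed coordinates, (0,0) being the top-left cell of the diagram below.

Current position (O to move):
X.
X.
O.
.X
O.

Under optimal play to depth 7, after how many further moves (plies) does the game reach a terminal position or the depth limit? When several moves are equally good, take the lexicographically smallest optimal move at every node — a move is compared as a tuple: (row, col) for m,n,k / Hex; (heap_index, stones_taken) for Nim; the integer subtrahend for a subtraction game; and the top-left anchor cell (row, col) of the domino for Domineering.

PV length from [X./X./O./.X/O.]: 1 ply

[X./X./O./.X/O.] O move#1: (0,1):+0/XO/X./O./.X/O., (1,1):+0/X./XO/O./.X/O., (2,1):+0/X./X./OO/.X/O., (3,0):+1/X./X./O./OX/O.*, (4,1):+0/X./X./O./.X/OO
[X./X./O./OX/O.] end (terminal -1, X#2); searched X./X./O./.X/O. to 7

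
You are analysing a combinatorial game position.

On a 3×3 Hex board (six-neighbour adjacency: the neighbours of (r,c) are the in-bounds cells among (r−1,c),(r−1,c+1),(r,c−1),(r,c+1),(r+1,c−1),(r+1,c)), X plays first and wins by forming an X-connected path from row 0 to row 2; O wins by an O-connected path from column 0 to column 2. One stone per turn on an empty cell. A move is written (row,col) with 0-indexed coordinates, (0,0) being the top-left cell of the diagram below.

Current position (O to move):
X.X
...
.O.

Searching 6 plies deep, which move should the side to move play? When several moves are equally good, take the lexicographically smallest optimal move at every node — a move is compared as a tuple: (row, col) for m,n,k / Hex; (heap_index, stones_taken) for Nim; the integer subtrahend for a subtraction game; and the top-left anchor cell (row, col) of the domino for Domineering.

p1 O@[X.X/.../.O.]: (0,1)[XOX/.../.O.]-1 (1,0)[X.X/O../.O.]+1* (1,1)[X.X/.O./.O.]+1 (1,2)[X.X/..O/.O.]-1 (2,0)[X.X/.../OO.]+1 (2,2)[X.X/.../.OO]-1
p2 X@[X.X/O../.O.]: (0,1)[XXX/O../.O.]-1* (1,1)[X.X/OX./.O.]-1 (1,2)[X.X/O.X/.O.]-1 (2,0)[X.X/O../XO.]-1 (2,2)[X.X/O../.OX]-1
p3 O@[XXX/O../.O.]: (1,1)[XXX/OO./.O.]+1* (1,2)[XXX/O.O/.O.]+1 (2,0)[XXX/O../OO.]+1 (2,2)[XXX/O../.OO]+1
p4 X@[XXX/OO./.O.]: (1,2)[XXX/OOX/.O.]-1* (2,0)[XXX/OO./XO.]-1 (2,2)[XXX/OO./.OX]-1
p5 O@[XXX/OOX/.O.]: (2,0)[XXX/OOX/OO.]-1 (2,2)[XXX/OOX/.OO]+1*
p6 X@[XXX/OOX/.OO] terminal -1; root [X.X/.../.O.] d6

O's best at [X.X/.../.O.]: (1,0)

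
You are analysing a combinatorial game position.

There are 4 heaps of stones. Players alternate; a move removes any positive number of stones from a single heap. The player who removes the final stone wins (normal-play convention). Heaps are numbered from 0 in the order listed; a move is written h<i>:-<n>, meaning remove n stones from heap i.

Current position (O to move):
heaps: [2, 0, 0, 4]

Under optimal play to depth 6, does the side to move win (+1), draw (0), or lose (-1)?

value((2,0,0,4), O) = +1

p1 O@[(2,0,0,4)]: h0:-1[(1,0,0,4)]-1 h0:-2[(0,0,0,4)]-1 h3:-1[(2,0,0,3)]-1 h3:-2[(2,0,0,2)]+1* h3:-3[(2,0,0,1)]-1 h3:-4[(2,0,0,0)]-1
p2 X@[(2,0,0,2)]: h0:-1[(1,0,0,2)]-1* h0:-2[(0,0,0,2)]-1 h3:-1[(2,0,0,1)]-1 h3:-2[(2,0,0,0)]-1
p3 O@[(1,0,0,2)]: h0:-1[(0,0,0,2)]-1 h3:-1[(1,0,0,1)]+1* h3:-2[(1,0,0,0)]-1
p4 X@[(1,0,0,1)]: h0:-1[(0,0,0,1)]-1* h3:-1[(1,0,0,0)]-1
p5 O@[(0,0,0,1)]: h3:-1[(0,0,0,0)]+1*
p6 X@[(0,0,0,0)] terminal -1; root [(2,0,0,4)] d6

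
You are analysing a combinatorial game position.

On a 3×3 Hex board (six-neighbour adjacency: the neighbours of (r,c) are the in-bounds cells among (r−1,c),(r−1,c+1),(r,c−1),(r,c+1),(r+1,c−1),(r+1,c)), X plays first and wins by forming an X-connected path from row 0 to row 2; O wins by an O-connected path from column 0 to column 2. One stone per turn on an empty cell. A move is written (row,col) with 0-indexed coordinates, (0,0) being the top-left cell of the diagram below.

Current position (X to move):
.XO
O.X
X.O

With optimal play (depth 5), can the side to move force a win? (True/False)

p1 X@[.XO/O.X/X.O]: (0,0)[XXO/O.X/X.O]-1 (1,1)[.XO/OXX/X.O]+1* (2,1)[.XO/O.X/XXO]-1
p2 O@[.XO/OXX/X.O] terminal -1; root [.XO/O.X/X.O] d5

X winning at [.XO/O.X/X.O]: True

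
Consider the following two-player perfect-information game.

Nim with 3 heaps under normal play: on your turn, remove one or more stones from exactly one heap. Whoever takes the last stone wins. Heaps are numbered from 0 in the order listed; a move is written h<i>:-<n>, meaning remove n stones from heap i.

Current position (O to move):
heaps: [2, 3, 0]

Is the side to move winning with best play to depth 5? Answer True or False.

O winning at [(2,3,0)]: True

[(2,3,0)] O move#1: h0:-1:-1/(1,3,0), h0:-2:-1/(0,3,0), h1:-1:+1/(2,2,0)*, h1:-2:-1/(2,1,0), h1:-3:-1/(2,0,0)
[(2,2,0)] X move#2: h0:-1:-1/(1,2,0)*, h0:-2:-1/(0,2,0), h1:-1:-1/(2,1,0), h1:-2:-1/(2,0,0)
[(1,2,0)] O move#3: h0:-1:-1/(0,2,0), h1:-1:+1/(1,1,0)*, h1:-2:-1/(1,0,0)
[(1,1,0)] X move#4: h0:-1:-1/(0,1,0)*, h1:-1:-1/(1,0,0)
[(0,1,0)] O move#5: h1:-1:+1/(0,0,0)*
[(0,0,0)] end (terminal -1, X#6); searched (2,3,0) to 5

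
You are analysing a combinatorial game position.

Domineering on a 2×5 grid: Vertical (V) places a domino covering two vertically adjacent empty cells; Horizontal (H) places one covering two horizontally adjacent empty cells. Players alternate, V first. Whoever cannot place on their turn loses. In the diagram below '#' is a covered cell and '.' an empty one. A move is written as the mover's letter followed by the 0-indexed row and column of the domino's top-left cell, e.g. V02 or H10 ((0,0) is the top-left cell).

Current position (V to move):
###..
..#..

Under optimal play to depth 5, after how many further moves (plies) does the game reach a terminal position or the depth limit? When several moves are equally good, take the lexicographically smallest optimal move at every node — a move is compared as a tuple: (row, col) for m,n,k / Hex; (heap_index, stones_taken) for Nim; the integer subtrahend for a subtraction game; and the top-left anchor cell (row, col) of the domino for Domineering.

[###../..#..] V move#1: V03:+1/####./..##.*, V04:+1/###.#/..#.#
[####./..##.] H move#2: H10:-1/####./####.*
[####./####.] V move#3: V04:+1/#####/#####*
[#####/#####] end (terminal -1, H#4); searched ###../..#.. to 5

PV length from [###../..#..]: 3 plies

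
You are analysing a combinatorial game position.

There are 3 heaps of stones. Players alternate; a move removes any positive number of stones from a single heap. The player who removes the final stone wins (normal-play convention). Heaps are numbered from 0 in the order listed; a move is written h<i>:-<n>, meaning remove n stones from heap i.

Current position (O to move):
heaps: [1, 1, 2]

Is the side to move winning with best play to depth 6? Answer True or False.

ply 1, O at (1,1,2) | h0:-1=-1→(0,1,2); h1:-1=-1→(1,0,2); h2:-1=-1→(1,1,1); h2:-2=+1→(1,1,0)*
ply 2, X at (1,1,0) | h0:-1=-1→(0,1,0)*; h1:-1=-1→(1,0,0)
ply 3, O at (0,1,0) | h1:-1=+1→(0,0,0)*
ply 4: (0,0,0) is terminal -1 (X); from (1,1,2) depth 6

O winning at [(1,1,2)]: True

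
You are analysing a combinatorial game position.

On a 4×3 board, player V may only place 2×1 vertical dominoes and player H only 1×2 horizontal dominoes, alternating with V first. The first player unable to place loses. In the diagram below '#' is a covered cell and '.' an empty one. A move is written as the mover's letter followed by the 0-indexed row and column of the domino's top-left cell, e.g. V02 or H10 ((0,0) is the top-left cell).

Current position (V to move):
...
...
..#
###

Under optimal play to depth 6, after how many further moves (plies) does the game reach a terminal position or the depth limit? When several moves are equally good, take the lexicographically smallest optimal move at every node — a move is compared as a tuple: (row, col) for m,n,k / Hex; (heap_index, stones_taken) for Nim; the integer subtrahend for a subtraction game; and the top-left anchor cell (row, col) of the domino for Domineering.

PV length from [.../.../..#/###]: 3 plies

p1 V@[.../.../..#/###]: V00[#../#../..#/###]-1 V01[.#./.#./..#/###]+1* V02[..#/..#/..#/###]-1 V10[.../#../#.#/###]-1 V11[.../.#./.##/###]+1
p2 H@[.#./.#./..#/###]: H20[.#./.#./###/###]-1*
p3 V@[.#./.#./###/###]: V00[##./##./###/###]+1* V02[.##/.##/###/###]+1
p4 H@[##./##./###/###] terminal -1; root [.../.../..#/###] d6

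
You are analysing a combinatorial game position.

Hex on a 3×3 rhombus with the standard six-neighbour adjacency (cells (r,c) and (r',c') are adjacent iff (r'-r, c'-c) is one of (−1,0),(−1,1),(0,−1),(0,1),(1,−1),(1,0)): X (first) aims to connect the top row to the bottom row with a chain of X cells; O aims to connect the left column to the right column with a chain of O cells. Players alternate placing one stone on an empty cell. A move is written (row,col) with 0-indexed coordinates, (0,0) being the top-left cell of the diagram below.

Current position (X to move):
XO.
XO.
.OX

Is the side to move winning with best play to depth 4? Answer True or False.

p1 X@[XO./XO./.OX]: (0,2)[XOX/XO./.OX]+1* (1,2)[XO./XOX/.OX]+1 (2,0)[XO./XO./XOX]+1
p2 O@[XOX/XO./.OX]: (1,2)[XOX/XOO/.OX]-1* (2,0)[XOX/XO./OOX]-1
p3 X@[XOX/XOO/.OX]: (2,0)[XOX/XOO/XOX]+1*
p4 O@[XOX/XOO/XOX] terminal -1; root [XO./XO./.OX] d4

X winning at [XO./XO./.OX]: True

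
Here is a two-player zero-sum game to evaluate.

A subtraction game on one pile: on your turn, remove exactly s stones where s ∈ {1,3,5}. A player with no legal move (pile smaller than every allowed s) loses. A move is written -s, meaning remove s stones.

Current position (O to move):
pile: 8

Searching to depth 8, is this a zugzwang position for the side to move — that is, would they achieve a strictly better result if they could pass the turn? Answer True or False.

p1 O@[8]: -1[7]-1* -3[5]-1 -5[3]-1
p2 X@[7]: -1[6]+1* -3[4]+1 -5[2]+1
p3 O@[6]: -1[5]-1* -3[3]-1 -5[1]-1
p4 X@[5]: -1[4]+1* -3[2]+1 -5[0]+1
p5 O@[4]: -1[3]-1* -3[1]-1
p6 X@[3]: -1[2]+1* -3[0]+1
p7 O@[2]: -1[1]-1*
p8 X@[1]: -1[0]+1*
p9 O@[0] terminal -1; root [8] d8
suppose O passes — search the same position with X to move:
pass> p1 X@[8]: -1[7]-1* -3[5]-1 -5[3]-1
pass> p2 O@[7]: -1[6]+1* -3[4]+1 -5[2]+1
pass> p3 X@[6]: -1[5]-1* -3[3]-1 -5[1]-1
pass> p4 O@[5]: -1[4]+1* -3[2]+1 -5[0]+1
pass> p5 X@[4]: -1[3]-1* -3[1]-1
pass> p6 O@[3]: -1[2]+1* -3[0]+1
pass> p7 X@[2]: -1[1]-1*
pass> p8 O@[1]: -1[0]+1*
pass> p9 X@[0] terminal -1; root [8] d8
for O: play -1, pass +1

zugzwang(8, O) = True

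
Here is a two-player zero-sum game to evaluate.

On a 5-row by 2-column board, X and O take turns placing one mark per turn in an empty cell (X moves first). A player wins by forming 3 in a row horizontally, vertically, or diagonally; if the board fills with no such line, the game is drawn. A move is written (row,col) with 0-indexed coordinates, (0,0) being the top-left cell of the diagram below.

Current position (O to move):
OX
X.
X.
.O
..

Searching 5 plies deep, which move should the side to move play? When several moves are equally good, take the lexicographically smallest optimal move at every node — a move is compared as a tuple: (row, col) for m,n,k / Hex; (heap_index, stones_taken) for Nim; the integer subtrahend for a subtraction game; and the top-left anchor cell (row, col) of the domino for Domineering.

O's best at [OX/X./X./.O/..]: (3,0)

[OX/X./X./.O/..] O move#1: (1,1):-1/OX/XO/X./.O/.., (2,1):-1/OX/X./XO/.O/.., (3,0):+0/OX/X./X./OO/..*, (4,0):-1/OX/X./X./.O/O., (4,1):-1/OX/X./X./.O/.O
[OX/X./X./OO/..] X move#2: (1,1):+0/OX/XX/X./OO/..*, (2,1):+0/OX/X./XX/OO/.., (4,0):-1/OX/X./X./OO/X., (4,1):+0/OX/X./X./OO/.X
[OX/XX/X./OO/..] O move#3: (2,1):+0/OX/XX/XO/OO/..*, (4,0):-1/OX/XX/X./OO/O., (4,1):-1/OX/XX/X./OO/.O
[OX/XX/XO/OO/..] X move#4: (4,0):-1/OX/XX/XO/OO/X., (4,1):+0/OX/XX/XO/OO/.X*
[OX/XX/XO/OO/.X] O move#5: (4,0):+0/OX/XX/XO/OO/OX*
[OX/XX/XO/OO/OX] end (terminal +0, X#6); searched OX/X./X./.O/.. to 5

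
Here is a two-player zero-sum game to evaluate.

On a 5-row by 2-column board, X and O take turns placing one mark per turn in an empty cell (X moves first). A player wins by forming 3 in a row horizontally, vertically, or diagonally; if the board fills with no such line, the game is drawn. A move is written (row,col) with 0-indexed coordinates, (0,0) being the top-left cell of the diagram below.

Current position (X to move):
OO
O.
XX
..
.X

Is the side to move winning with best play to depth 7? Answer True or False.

X winning at [OO/O./XX/../.X]: True

[OO/O./XX/../.X] X move#1: (1,1):+0/OO/OX/XX/../.X, (3,0):+1/OO/O./XX/X./.X*, (3,1):+1/OO/O./XX/.X/.X, (4,0):+1/OO/O./XX/../XX
[OO/O./XX/X./.X] O move#2: (1,1):-1/OO/OO/XX/X./.X*, (3,1):-1/OO/O./XX/XO/.X, (4,0):-1/OO/O./XX/X./OX
[OO/OO/XX/X./.X] X move#3: (3,1):+1/OO/OO/XX/XX/.X*, (4,0):+1/OO/OO/XX/X./XX
[OO/OO/XX/XX/.X] end (terminal -1, O#4); searched OO/O./XX/../.X to 7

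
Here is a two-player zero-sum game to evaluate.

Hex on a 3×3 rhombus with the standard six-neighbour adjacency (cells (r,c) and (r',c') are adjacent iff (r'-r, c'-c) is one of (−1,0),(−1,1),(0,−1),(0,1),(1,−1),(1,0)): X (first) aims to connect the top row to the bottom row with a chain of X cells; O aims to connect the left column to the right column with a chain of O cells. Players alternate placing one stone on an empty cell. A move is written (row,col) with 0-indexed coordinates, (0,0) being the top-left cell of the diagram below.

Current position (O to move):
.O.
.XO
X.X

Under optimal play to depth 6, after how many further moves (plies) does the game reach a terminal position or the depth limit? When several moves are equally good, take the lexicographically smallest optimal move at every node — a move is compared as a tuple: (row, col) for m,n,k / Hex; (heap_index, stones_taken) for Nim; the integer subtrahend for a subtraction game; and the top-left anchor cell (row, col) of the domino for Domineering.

[.O./.XO/X.X] O move#1: (0,0):-1/OO./.XO/X.X, (0,2):+1/.OO/.XO/X.X*, (1,0):-1/.O./OXO/X.X, (2,1):-1/.O./.XO/XOX
[.OO/.XO/X.X] X move#2: (0,0):-1/XOO/.XO/X.X*, (1,0):-1/.OO/XXO/X.X, (2,1):-1/.OO/.XO/XXX
[XOO/.XO/X.X] O move#3: (1,0):+1/XOO/OXO/X.X*, (2,1):-1/XOO/.XO/XOX
[XOO/OXO/X.X] end (terminal -1, X#4); searched .O./.XO/X.X to 6

PV length from [.O./.XO/X.X]: 3 plies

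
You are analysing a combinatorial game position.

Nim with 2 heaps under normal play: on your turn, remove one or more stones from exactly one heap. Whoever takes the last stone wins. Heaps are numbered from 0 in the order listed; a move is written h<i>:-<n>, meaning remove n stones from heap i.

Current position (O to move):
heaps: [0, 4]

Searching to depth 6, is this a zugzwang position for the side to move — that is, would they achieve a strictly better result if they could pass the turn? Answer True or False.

zugzwang((0,4), O) = False

ply 1, O at (0,4) | h1:-1=-1→(0,3); h1:-2=-1→(0,2); h1:-3=-1→(0,1); h1:-4=+1→(0,0)*
ply 2: (0,0) is terminal -1 (X); from (0,4) depth 6
if O skipped the turn, X would face:
~ ply 1, X at (0,4) | h1:-1=-1→(0,3); h1:-2=-1→(0,2); h1:-3=-1→(0,1); h1:-4=+1→(0,0)*
~ ply 2: (0,0) is terminal -1 (O); from (0,4) depth 6
compare (O): move=+1 vs pass=-1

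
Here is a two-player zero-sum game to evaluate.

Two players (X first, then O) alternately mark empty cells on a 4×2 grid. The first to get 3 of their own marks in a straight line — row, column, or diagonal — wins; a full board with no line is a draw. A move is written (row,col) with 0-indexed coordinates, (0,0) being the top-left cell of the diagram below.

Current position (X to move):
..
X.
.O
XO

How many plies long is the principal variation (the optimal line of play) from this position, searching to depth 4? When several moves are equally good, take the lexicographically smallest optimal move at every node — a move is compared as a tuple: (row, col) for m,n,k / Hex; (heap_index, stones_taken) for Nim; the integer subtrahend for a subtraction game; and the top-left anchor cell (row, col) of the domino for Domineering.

ply 1, X at ../X./.O/XO | (0,0)=-1→X./X./.O/XO; (0,1)=-1→.X/X./.O/XO; (1,1)=+0→../XX/.O/XO; (2,0)=+1→../X./XO/XO*
ply 2: ../X./XO/XO is terminal -1 (O); from ../X./.O/XO depth 4

PV length from [../X./.O/XO]: 1 ply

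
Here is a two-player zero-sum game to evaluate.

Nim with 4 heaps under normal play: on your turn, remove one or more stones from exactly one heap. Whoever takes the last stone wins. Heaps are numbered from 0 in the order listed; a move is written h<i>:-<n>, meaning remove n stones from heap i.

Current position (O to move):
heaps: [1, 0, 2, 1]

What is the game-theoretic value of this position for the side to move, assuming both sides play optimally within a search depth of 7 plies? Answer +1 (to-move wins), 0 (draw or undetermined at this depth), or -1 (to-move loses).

ply 1, O at (1,0,2,1) | h0:-1=-1→(0,0,2,1); h2:-1=-1→(1,0,1,1); h2:-2=+1→(1,0,0,1)*; h3:-1=-1→(1,0,2,0)
ply 2, X at (1,0,0,1) | h0:-1=-1→(0,0,0,1)*; h3:-1=-1→(1,0,0,0)
ply 3, O at (0,0,0,1) | h3:-1=+1→(0,0,0,0)*
ply 4: (0,0,0,0) is terminal -1 (X); from (1,0,2,1) depth 7

value((1,0,2,1), O) = +1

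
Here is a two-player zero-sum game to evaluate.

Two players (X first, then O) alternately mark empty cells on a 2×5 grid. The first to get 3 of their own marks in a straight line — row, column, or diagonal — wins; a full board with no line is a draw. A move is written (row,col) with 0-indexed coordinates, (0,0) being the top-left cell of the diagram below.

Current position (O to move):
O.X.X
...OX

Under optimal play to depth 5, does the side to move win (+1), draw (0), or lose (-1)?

value(O.X.X/...OX, O) = 0

ply 1, O at O.X.X/...OX | (0,1)=-1→OOX.X/...OX; (0,3)=+0→O.XOX/...OX*; (1,0)=-1→O.X.X/O..OX; (1,1)=-1→O.X.X/.O.OX; (1,2)=-1→O.X.X/..OOX
ply 2, X at O.XOX/...OX | (0,1)=+0→OXXOX/...OX*; (1,0)=+0→O.XOX/X..OX; (1,1)=+0→O.XOX/.X.OX; (1,2)=+0→O.XOX/..XOX
ply 3, O at OXXOX/...OX | (1,0)=+0→OXXOX/O..OX*; (1,1)=+0→OXXOX/.O.OX; (1,2)=+0→OXXOX/..OOX
ply 4, X at OXXOX/O..OX | (1,1)=+0→OXXOX/OX.OX*; (1,2)=+0→OXXOX/O.XOX
ply 5, O at OXXOX/OX.OX | (1,2)=+0→OXXOX/OXOOX*
ply 6: OXXOX/OXOOX is terminal +0 (X); from O.X.X/...OX depth 5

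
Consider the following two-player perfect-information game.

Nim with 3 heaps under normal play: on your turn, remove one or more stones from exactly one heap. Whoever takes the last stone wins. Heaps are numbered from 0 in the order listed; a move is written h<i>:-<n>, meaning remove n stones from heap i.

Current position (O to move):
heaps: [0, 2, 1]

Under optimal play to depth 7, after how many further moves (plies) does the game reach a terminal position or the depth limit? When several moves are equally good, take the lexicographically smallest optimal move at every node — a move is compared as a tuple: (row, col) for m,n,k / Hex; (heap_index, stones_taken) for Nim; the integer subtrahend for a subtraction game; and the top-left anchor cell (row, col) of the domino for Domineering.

PV length from [(0,2,1)]: 3 plies

[(0,2,1)] O move#1: h1:-1:+1/(0,1,1)*, h1:-2:-1/(0,0,1), h2:-1:-1/(0,2,0)
[(0,1,1)] X move#2: h1:-1:-1/(0,0,1)*, h2:-1:-1/(0,1,0)
[(0,0,1)] O move#3: h2:-1:+1/(0,0,0)*
[(0,0,0)] end (terminal -1, X#4); searched (0,2,1) to 7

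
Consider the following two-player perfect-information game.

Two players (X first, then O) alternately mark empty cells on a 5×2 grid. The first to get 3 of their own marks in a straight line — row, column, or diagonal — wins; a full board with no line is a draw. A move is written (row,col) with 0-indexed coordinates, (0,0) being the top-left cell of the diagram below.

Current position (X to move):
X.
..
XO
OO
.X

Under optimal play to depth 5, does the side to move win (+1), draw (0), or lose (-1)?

value(X./../XO/OO/.X, X) = +1

[X./../XO/OO/.X] X move#1: (0,1):-1/XX/../XO/OO/.X, (1,0):+1/X./X./XO/OO/.X*, (1,1):+0/X./.X/XO/OO/.X, (4,0):-1/X./../XO/OO/XX
[X./X./XO/OO/.X] end (terminal -1, O#2); searched X./../XO/OO/.X to 5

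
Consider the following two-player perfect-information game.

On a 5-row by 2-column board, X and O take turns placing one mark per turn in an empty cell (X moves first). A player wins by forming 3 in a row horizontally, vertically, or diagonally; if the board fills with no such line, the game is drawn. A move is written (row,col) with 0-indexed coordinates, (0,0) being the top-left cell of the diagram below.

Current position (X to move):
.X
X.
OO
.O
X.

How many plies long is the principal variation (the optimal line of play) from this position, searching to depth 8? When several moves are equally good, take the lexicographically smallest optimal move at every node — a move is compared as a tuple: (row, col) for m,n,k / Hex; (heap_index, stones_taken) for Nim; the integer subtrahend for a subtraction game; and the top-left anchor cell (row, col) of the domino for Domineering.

ply 1, X at .X/X./OO/.O/X. | (0,0)=-1→XX/X./OO/.O/X.*; (1,1)=-1→.X/XX/OO/.O/X.; (3,0)=-1→.X/X./OO/XO/X.; (4,1)=-1→.X/X./OO/.O/XX
ply 2, O at XX/X./OO/.O/X. | (1,1)=+1→XX/XO/OO/.O/X.*; (3,0)=+1→XX/X./OO/OO/X.; (4,1)=+1→XX/X./OO/.O/XO
ply 3: XX/XO/OO/.O/X. is terminal -1 (X); from .X/X./OO/.O/X. depth 8

PV length from [.X/X./OO/.O/X.]: 2 plies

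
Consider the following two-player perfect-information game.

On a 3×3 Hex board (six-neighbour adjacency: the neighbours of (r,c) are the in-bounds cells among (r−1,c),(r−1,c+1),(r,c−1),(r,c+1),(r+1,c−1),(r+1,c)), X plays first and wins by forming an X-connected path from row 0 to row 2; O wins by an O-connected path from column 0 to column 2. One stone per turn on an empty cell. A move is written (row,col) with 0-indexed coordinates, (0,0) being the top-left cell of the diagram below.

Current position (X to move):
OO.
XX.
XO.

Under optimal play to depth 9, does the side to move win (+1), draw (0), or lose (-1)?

ply 1, X at OO./XX./XO. | (0,2)=+1→OOX/XX./XO.*; (1,2)=-1→OO./XXX/XO.; (2,2)=-1→OO./XX./XOX
ply 2: OOX/XX./XO. is terminal -1 (O); from OO./XX./XO. depth 9

value(OO./XX./XO., X) = +1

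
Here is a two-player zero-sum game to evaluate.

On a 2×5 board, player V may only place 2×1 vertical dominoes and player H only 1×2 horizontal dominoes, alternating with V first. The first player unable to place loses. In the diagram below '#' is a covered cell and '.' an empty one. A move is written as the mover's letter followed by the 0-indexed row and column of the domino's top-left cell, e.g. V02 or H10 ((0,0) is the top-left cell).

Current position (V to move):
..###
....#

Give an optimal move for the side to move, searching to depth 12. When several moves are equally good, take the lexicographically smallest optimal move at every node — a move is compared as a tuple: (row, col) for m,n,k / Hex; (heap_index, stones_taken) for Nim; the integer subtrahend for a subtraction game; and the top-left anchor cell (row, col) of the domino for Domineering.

p1 V@[..###/....#]: V00[#.###/#...#]-1 V01[.####/.#..#]+1*
p2 H@[.####/.#..#]: H12[.####/.####]-1*
p3 V@[.####/.####]: V00[#####/#####]+1*
p4 H@[#####/#####] terminal -1; root [..###/....#] d12

V's best at [..###/....#]: V01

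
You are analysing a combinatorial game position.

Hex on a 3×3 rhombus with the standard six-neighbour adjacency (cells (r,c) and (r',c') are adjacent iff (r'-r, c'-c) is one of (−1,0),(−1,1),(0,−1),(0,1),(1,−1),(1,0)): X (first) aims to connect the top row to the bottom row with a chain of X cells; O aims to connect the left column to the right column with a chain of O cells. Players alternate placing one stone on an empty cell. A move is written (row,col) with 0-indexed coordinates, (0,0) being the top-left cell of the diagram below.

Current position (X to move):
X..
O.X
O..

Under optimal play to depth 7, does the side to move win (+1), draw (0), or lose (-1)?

value(X../O.X/O.., X) = +1

p1 X@[X../O.X/O..]: (0,1)[XX./O.X/O..]+1* (0,2)[X.X/O.X/O..]+1 (1,1)[X../OXX/O..]+1 (2,1)[X../O.X/OX.]-1 (2,2)[X../O.X/O.X]-1
p2 O@[XX./O.X/O..]: (0,2)[XXO/O.X/O..]-1* (1,1)[XX./OOX/O..]-1 (2,1)[XX./O.X/OO.]-1 (2,2)[XX./O.X/O.O]-1
p3 X@[XXO/O.X/O..]: (1,1)[XXO/OXX/O..]+1* (2,1)[XXO/O.X/OX.]-1 (2,2)[XXO/O.X/O.X]-1
p4 O@[XXO/OXX/O..]: (2,1)[XXO/OXX/OO.]-1* (2,2)[XXO/OXX/O.O]-1
p5 X@[XXO/OXX/OO.]: (2,2)[XXO/OXX/OOX]+1*
p6 O@[XXO/OXX/OOX] terminal -1; root [X../O.X/O..] d7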